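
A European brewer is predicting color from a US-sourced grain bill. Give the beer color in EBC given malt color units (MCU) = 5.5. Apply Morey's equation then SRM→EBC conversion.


SRM = 1.4922·MCU^0.6859;  EBC = SRM·1.97
SRM = 1.4922·5.5^0.6859 = 4.8044
EBC = 4.8044·1.97

9.4647 EBC


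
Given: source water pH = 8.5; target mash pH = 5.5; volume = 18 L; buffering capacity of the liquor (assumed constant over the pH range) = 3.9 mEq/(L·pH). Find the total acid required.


acid = buffering capacity · (pH_source − pH_target) · V
acid = 3.9 · (8.5 − 5.5) · 18

210.6000 mEq


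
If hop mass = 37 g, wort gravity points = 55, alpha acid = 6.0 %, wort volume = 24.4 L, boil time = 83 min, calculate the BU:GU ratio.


U = 1.65·0.000125^(GP/1000)·(1−e^(−0.04t))/4.15;  IBU = (α/100)·m·U·1000/V;  BU:GU = IBU/GP
U = 1.65·0.000125^(55/1000)·(1−e^(−0.04·83))/4.15 = 0.2338
IBU = (6.0/100)·37·0.2338·1000/24.4 = 21.2685
BU:GU = 21.2685/55

0.3867


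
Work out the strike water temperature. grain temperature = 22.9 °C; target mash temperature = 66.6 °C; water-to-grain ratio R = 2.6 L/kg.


T_strike = (0.41/R)·(T_mash − T_grain) + T_mash
T_strike = (0.41/2.6)·(66.6 − 22.9) + 66.6

73.4912 °C


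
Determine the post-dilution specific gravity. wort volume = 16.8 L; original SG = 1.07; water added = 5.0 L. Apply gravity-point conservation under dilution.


SG_new = 1 + (SG_old − 1)·V_old/(V_old + V_water)
pts = (1.07 − 1)·1000·16.8/(16.8 + 5.0) = 53.9450
SG_new = 1 + 53.9450/1000

1.0539


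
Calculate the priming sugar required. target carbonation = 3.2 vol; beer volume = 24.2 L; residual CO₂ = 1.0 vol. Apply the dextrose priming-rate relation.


sugar = (target − residual)·4.0·V
sugar = (3.2 − 1.0)·4.0·24.2

212.9600 g


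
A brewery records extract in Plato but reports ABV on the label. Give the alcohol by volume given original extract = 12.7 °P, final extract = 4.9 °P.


SG = 259/(259 − P);  ABV = (OG − FG)·131.25
OG = 259/(259 − 12.7) = 1.0516
FG = 259/(259 − 4.9) = 1.0193
ABV = (1.0516 − 1.0193)·131.25

4.2367 % ABV


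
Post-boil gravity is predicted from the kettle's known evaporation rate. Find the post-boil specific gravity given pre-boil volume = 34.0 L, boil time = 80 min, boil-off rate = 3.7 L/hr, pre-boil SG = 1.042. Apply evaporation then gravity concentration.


V_post = V_pre − rate·(t/60);  SG_post = 1 + (SG_pre−1)·V_pre/V_post
V_post = 34.0 − 3.7·(80/60) = 29.0667
SG_post = 1 + (1.042 − 1)·34.0/29.0667

1.0491


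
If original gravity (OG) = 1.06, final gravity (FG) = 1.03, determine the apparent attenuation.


AA = (OG − FG)/(OG − 1) · 100
AA = (1.06 − 1.03)/(1.06 − 1) · 100

50.0000 %


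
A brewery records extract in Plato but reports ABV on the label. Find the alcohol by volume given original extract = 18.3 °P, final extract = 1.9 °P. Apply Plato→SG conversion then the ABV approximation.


SG = 259/(259 − P);  ABV = (OG − FG)·131.25
OG = 259/(259 − 18.3) = 1.0760
FG = 259/(259 − 1.9) = 1.0074
ABV = (1.0760 − 1.0074)·131.25

9.0088 % ABV


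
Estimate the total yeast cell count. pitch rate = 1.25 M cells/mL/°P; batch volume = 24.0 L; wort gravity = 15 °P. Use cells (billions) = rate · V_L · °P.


cells = 1.25 · 24.0 · 15

450.0000 billion cells


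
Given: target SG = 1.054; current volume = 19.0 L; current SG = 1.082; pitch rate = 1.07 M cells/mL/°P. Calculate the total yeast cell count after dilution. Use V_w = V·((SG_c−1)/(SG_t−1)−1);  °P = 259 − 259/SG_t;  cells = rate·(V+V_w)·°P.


V_w = 19.0·((1.082−1)/(1.054−1)−1) = 9.8519
V_final = 19.0 + 9.8519 = 28.8519
°P = 259 − 259/1.054 = 13.2694
cells = 1.07·28.8519·13.2694

409.6476 billion cells


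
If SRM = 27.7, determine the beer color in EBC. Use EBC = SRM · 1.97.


EBC = 27.7 · 1.97

54.5690 EBC


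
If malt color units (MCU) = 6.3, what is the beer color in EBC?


SRM = 1.4922·MCU^0.6859;  EBC = SRM·1.97
SRM = 1.4922·6.3^0.6859 = 5.2734
EBC = 5.2734·1.97

10.3887 EBC


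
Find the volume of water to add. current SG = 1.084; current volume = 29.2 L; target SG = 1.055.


V_water = V·((SG_curr − 1)/(SG_target − 1) − 1)
V_water = 29.2·((1.084 − 1)/(1.055 − 1) − 1)

15.3964 L


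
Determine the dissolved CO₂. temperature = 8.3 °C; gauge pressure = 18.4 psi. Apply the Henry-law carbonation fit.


vols = (P + 14.695)·(0.01821 + 0.09011·e^(−0.04·T))
vols = (18.4 + 14.695)·(0.01821 + 0.09011·e^(−0.04·8.3))

2.7423 volumes


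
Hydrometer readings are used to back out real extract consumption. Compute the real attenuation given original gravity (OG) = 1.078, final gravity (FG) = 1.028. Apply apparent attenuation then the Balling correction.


AA = (OG−FG)/(OG−1)·100;  RA = AA·0.8192
AA = (1.078 − 1.028)/(1.078 − 1)·100 = 64.1026
RA = 64.1026·0.8192

52.5128 %


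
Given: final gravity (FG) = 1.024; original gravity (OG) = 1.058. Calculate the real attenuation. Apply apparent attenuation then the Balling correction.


AA = (OG−FG)/(OG−1)·100;  RA = AA·0.8192
AA = (1.058 − 1.024)/(1.058 − 1)·100 = 58.6207
RA = 58.6207·0.8192

48.0221 %


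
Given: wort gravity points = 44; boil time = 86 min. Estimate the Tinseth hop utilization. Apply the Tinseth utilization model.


U = 1.65·0.000125^(GP/1000) · (1 − e^(−0.04·t))/4.15
bigness = 1.65·0.000125^(44/1000) = 1.1111
boil_factor = (1 − e^(−0.04·86))/4.15 = 0.2332
U = 1.1111 · 0.2332

0.2591


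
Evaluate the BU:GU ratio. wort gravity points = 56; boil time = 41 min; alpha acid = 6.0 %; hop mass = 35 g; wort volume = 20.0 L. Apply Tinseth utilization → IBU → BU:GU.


U = 1.65·0.000125^(GP/1000)·(1−e^(−0.04t))/4.15;  IBU = (α/100)·m·U·1000/V;  BU:GU = IBU/GP
U = 1.65·0.000125^(56/1000)·(1−e^(−0.04·41))/4.15 = 0.1937
IBU = (6.0/100)·35·0.1937·1000/20.0 = 20.3422
BU:GU = 20.3422/56

0.3633


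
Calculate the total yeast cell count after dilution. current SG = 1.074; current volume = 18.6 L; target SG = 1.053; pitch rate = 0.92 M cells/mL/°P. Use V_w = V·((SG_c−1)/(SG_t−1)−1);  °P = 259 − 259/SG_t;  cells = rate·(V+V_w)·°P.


V_w = 18.6·((1.074−1)/(1.053−1)−1) = 7.3698
V_final = 18.6 + 7.3698 = 25.9698
°P = 259 − 259/1.053 = 13.0361
cells = 0.92·25.9698·13.0361

311.4612 billion cells


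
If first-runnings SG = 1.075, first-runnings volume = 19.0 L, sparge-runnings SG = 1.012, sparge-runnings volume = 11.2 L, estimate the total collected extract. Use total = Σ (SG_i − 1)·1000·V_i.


first = (1.075 − 1)·1000·19.0 = 1425.0000
sparge = (1.012 − 1)·1000·11.2 = 134.4000
total = 1425.0000 + 134.4000

1559.4000 gravity·L


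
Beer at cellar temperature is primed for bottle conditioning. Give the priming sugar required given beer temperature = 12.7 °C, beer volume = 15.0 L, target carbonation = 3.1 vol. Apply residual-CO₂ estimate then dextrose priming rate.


residual = 14.695·(0.01821 + 0.09011·e^(−0.04·T));  sugar = (target − residual)·4.0·V
residual = 14.695·(0.01821 + 0.09011·e^(−0.04·12.7)) = 1.0643
sugar = (3.1 − 1.0643)·4.0·15.0

122.1394 g


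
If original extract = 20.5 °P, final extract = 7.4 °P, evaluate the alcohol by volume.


SG = 259/(259 − P);  ABV = (OG − FG)·131.25
OG = 259/(259 − 20.5) = 1.0860
FG = 259/(259 − 7.4) = 1.0294
ABV = (1.0860 − 1.0294)·131.25

7.4212 % ABV


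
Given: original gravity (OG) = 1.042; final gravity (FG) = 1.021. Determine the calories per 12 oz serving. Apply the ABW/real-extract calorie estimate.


ABW = (OG−FG)·131.25·0.79/FG;  °P = 259 − 259/SG (for OG→OE and FG→AE);  RE = 0.1808·OE + 0.8192·AE;  Cal = (6.9·ABW + 4·(RE−0.1))·FG·3.55
ABW = (1.042 − 1.021)·131.25·0.79/1.021 = 2.1327
OE = 259 − 259/1.042 = 10.4395 °P
AE = 259 − 259/1.021 = 5.3271 °P
RE = 0.1808·10.4395 + 0.8192·5.3271 = 6.2515 °P
Cal = (6.9·2.1327 + 4·(6.2515−0.1))·1.021·3.55

142.5213 kcal


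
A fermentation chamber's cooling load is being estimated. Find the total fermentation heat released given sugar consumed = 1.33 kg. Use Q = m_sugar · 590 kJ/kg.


Q = 1.33 · 590

784.7000 kJ


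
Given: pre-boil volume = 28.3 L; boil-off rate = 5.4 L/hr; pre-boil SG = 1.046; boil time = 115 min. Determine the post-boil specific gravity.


V_post = V_pre − rate·(t/60);  SG_post = 1 + (SG_pre−1)·V_pre/V_post
V_post = 28.3 − 5.4·(115/60) = 17.9500
SG_post = 1 + (1.046 − 1)·28.3/17.9500

1.0725


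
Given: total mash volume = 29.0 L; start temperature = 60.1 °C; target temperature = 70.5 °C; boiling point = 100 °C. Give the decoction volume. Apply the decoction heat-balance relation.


V_dec = V_total·(T_target − T_start)/(T_boil − T_start)
V_dec = 29.0·(70.5 − 60.1)/(100 − 60.1)

7.5589 L


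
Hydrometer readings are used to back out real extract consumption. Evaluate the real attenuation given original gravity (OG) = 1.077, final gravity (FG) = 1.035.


AA = (OG−FG)/(OG−1)·100;  RA = AA·0.8192
AA = (1.077 − 1.035)/(1.077 − 1)·100 = 54.5455
RA = 54.5455·0.8192

44.6836 %


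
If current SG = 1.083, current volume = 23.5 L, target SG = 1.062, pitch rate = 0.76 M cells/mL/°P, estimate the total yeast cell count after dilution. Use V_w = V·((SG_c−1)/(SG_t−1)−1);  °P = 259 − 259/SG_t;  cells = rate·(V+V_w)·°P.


V_w = 23.5·((1.083−1)/(1.062−1)−1) = 7.9597
V_final = 23.5 + 7.9597 = 31.4597
°P = 259 − 259/1.062 = 15.1205
cells = 0.76·31.4597·15.1205

361.5221 billion cells


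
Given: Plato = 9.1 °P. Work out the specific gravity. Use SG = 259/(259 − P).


SG = 259/(259 − 9.1)

1.0364


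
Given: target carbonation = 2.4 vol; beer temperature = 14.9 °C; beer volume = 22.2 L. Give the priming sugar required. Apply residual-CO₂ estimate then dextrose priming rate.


residual = 14.695·(0.01821 + 0.09011·e^(−0.04·T));  sugar = (target − residual)·4.0·V
residual = 14.695·(0.01821 + 0.09011·e^(−0.04·14.9)) = 0.9972
sugar = (2.4 − 0.9972)·4.0·22.2

124.5663 g


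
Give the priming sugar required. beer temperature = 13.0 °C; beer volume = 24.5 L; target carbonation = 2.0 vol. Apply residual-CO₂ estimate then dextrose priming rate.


residual = 14.695·(0.01821 + 0.09011·e^(−0.04·T));  sugar = (target − residual)·4.0·V
residual = 14.695·(0.01821 + 0.09011·e^(−0.04·13.0)) = 1.0548
sugar = (2.0 − 1.0548)·4.0·24.5

92.6257 g


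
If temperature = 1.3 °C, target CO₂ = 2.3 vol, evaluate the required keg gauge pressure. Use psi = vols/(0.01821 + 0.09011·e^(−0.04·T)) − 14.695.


psi = 2.3/(0.01821 + 0.09011·e^(−0.04·1.3)) − 14.695

7.4728 psi


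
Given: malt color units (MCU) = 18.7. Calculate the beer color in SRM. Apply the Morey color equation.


SRM = 1.4922 · MCU^0.6859
SRM = 1.4922 · 18.7^0.6859

11.1220 SRM


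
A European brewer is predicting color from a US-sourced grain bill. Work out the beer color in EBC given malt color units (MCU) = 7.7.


SRM = 1.4922·MCU^0.6859;  EBC = SRM·1.97
SRM = 1.4922·7.7^0.6859 = 6.0516
EBC = 6.0516·1.97

11.9217 EBC


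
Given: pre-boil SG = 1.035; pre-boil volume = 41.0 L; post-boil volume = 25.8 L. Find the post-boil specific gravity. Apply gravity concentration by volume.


SG_post = 1 + (SG_pre − 1)·V_pre/V_post
pts_pre = (1.035 − 1)·1000 = 35.0000
pts_post = 35.0000·41.0/25.8 = 55.6202
SG_post = 1 + 55.6202/1000

1.0556


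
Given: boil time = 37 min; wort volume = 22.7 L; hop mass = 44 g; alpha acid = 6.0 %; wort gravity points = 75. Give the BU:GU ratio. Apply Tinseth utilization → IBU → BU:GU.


U = 1.65·0.000125^(GP/1000)·(1−e^(−0.04t))/4.15;  IBU = (α/100)·m·U·1000/V;  BU:GU = IBU/GP
U = 1.65·0.000125^(75/1000)·(1−e^(−0.04·37))/4.15 = 0.1565
IBU = (6.0/100)·44·0.1565·1000/22.7 = 18.2013
BU:GU = 18.2013/75

0.2427


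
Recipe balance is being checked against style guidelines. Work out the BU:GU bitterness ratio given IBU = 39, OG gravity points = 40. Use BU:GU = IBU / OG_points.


BU:GU = 39 / 40

0.9750


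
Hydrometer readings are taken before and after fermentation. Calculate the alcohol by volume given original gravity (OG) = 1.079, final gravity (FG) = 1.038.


ABV = (OG − FG) · 131.25
ABV = (1.079 − 1.038) · 131.25

5.3812 % ABV


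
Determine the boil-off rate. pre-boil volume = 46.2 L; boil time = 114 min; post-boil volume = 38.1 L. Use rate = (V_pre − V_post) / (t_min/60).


rate = (46.2 − 38.1) / (114/60)

4.2632 L/hr


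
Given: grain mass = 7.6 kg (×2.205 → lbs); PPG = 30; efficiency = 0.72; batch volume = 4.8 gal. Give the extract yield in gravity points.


points = lbs × PPG × eff / vol
lbs = 7.6 × 2.205 = 16.7580
points = 16.7580 × 30 × 0.72 / 4.8

75.4110 points


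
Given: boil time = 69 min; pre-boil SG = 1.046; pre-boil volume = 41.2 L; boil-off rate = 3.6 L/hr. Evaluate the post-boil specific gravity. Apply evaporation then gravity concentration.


V_post = V_pre − rate·(t/60);  SG_post = 1 + (SG_pre−1)·V_pre/V_post
V_post = 41.2 − 3.6·(69/60) = 37.0600
SG_post = 1 + (1.046 − 1)·41.2/37.0600

1.0511


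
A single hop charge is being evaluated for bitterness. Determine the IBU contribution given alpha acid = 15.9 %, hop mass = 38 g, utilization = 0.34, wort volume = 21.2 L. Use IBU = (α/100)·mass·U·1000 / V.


IBU = (15.9/100)·38·0.34·1000 / 21.2

96.9000 IBU


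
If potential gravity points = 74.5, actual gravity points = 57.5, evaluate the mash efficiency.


efficiency = actual / potential × 100
efficiency = 57.5 / 74.5 × 100

77.1812 %


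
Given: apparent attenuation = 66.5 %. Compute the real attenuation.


RA = AA · 0.8192
RA = 66.5 · 0.8192

54.4768 %


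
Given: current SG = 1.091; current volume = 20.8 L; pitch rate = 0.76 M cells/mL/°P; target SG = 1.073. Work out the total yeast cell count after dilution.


V_w = V·((SG_c−1)/(SG_t−1)−1);  °P = 259 − 259/SG_t;  cells = rate·(V+V_w)·°P
V_w = 20.8·((1.091−1)/(1.073−1)−1) = 5.1288
V_final = 20.8 + 5.1288 = 25.9288
°P = 259 − 259/1.073 = 17.6207
cells = 0.76·25.9288·17.6207

347.2309 billion cells


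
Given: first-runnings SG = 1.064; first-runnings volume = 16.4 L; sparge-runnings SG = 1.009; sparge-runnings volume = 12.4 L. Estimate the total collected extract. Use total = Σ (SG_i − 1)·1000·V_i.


first = (1.064 − 1)·1000·16.4 = 1049.6000
sparge = (1.009 − 1)·1000·12.4 = 111.6000
total = 1049.6000 + 111.6000

1161.2000 gravity·L


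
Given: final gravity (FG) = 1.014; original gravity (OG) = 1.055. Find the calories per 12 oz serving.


ABW = (OG−FG)·131.25·0.79/FG;  °P = 259 − 259/SG (for OG→OE and FG→AE);  RE = 0.1808·OE + 0.8192·AE;  Cal = (6.9·ABW + 4·(RE−0.1))·FG·3.55
ABW = (1.055 − 1.014)·131.25·0.79/1.014 = 4.1925
OE = 259 − 259/1.055 = 13.5024 °P
AE = 259 − 259/1.014 = 3.5759 °P
RE = 0.1808·13.5024 + 0.8192·3.5759 = 5.3706 °P
Cal = (6.9·4.1925 + 4·(5.3706−0.1))·1.014·3.55

180.0237 kcal


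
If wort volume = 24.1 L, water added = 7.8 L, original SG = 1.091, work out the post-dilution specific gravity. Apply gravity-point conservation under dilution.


SG_new = 1 + (SG_old − 1)·V_old/(V_old + V_water)
pts = (1.091 − 1)·1000·24.1/(24.1 + 7.8) = 68.7492
SG_new = 1 + 68.7492/1000

1.0687


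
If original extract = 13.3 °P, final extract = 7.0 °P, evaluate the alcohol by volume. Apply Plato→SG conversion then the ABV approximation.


SG = 259/(259 − P);  ABV = (OG − FG)·131.25
OG = 259/(259 − 13.3) = 1.0541
FG = 259/(259 − 7.0) = 1.0278
ABV = (1.0541 − 1.0278)·131.25

3.4589 % ABV


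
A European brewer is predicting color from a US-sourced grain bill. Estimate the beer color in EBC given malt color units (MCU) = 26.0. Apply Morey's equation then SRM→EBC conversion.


SRM = 1.4922·MCU^0.6859;  EBC = SRM·1.97
SRM = 1.4922·26.0^0.6859 = 13.9430
EBC = 13.9430·1.97

27.4678 EBC


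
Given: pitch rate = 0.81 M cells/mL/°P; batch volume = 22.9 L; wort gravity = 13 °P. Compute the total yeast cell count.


cells (billions) = rate · V_L · °P
cells = 0.81 · 22.9 · 13

241.1370 billion cells


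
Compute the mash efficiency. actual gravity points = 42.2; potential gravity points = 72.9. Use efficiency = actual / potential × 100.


efficiency = 42.2 / 72.9 × 100

57.8875 %


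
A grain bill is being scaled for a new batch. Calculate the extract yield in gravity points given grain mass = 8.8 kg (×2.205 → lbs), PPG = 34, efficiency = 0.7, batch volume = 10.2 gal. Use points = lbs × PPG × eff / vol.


lbs = 8.8 × 2.205 = 19.4040
points = 19.4040 × 34 × 0.7 / 10.2

45.2760 points


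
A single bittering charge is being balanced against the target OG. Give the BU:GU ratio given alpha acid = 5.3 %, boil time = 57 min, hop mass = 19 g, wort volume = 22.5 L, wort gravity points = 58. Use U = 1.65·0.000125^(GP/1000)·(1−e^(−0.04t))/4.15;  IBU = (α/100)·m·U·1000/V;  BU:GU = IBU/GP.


U = 1.65·0.000125^(58/1000)·(1−e^(−0.04·57))/4.15 = 0.2119
IBU = (5.3/100)·19·0.2119·1000/22.5 = 9.4851
BU:GU = 9.4851/58

0.1635


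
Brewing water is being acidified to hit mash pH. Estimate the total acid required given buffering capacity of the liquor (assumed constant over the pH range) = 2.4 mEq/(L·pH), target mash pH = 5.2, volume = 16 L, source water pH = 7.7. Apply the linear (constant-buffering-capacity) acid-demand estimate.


acid = buffering capacity · (pH_source − pH_target) · V
acid = 2.4 · (7.7 − 5.2) · 16

96.0000 mEq


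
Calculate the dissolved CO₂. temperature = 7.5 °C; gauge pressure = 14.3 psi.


vols = (P + 14.695)·(0.01821 + 0.09011·e^(−0.04·T))
vols = (14.3 + 14.695)·(0.01821 + 0.09011·e^(−0.04·7.5))

2.4636 volumes


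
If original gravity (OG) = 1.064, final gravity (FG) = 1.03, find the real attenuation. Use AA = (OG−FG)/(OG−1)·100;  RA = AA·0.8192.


AA = (1.064 − 1.03)/(1.064 − 1)·100 = 53.1250
RA = 53.1250·0.8192

43.5200 %


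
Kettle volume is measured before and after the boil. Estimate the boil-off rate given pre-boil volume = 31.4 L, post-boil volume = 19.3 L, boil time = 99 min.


rate = (V_pre − V_post) / (t_min/60)
rate = (31.4 − 19.3) / (99/60)

7.3333 L/hr


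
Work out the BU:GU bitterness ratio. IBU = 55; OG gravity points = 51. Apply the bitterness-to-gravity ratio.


BU:GU = IBU / OG_points
BU:GU = 55 / 51

1.0784


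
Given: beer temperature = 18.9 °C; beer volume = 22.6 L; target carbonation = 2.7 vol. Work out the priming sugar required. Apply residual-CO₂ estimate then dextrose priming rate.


residual = 14.695·(0.01821 + 0.09011·e^(−0.04·T));  sugar = (target − residual)·4.0·V
residual = 14.695·(0.01821 + 0.09011·e^(−0.04·18.9)) = 0.8893
sugar = (2.7 − 0.8893)·4.0·22.6

163.6831 g


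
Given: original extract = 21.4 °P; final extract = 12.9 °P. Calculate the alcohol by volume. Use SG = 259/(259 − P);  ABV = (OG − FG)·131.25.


OG = 259/(259 − 21.4) = 1.0901
FG = 259/(259 − 12.9) = 1.0524
ABV = (1.0901 − 1.0524)·131.25

4.9415 % ABV


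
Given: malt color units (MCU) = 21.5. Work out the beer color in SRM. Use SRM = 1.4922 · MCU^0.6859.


SRM = 1.4922 · 21.5^0.6859

12.2390 SRM


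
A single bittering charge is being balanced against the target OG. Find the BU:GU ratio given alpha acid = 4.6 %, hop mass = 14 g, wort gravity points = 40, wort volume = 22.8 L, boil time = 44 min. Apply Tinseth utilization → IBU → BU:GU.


U = 1.65·0.000125^(GP/1000)·(1−e^(−0.04t))/4.15;  IBU = (α/100)·m·U·1000/V;  BU:GU = IBU/GP
U = 1.65·0.000125^(40/1000)·(1−e^(−0.04·44))/4.15 = 0.2298
IBU = (4.6/100)·14·0.2298·1000/22.8 = 6.4904
BU:GU = 6.4904/40

0.1623


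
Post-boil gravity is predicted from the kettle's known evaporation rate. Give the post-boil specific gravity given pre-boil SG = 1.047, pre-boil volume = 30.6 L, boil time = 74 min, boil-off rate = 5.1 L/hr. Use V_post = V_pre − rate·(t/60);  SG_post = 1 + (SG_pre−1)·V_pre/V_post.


V_post = 30.6 − 5.1·(74/60) = 24.3100
SG_post = 1 + (1.047 − 1)·30.6/24.3100

1.0592


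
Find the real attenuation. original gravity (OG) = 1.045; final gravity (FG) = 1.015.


AA = (OG−FG)/(OG−1)·100;  RA = AA·0.8192
AA = (1.045 − 1.015)/(1.045 − 1)·100 = 66.6667
RA = 66.6667·0.8192

54.6133 %


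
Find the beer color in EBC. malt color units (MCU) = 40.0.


SRM = 1.4922·MCU^0.6859;  EBC = SRM·1.97
SRM = 1.4922·40.0^0.6859 = 18.7361
EBC = 18.7361·1.97

36.9102 EBC


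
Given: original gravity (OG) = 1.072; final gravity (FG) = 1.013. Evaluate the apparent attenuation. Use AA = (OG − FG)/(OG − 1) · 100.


AA = (1.072 − 1.013)/(1.072 − 1) · 100

81.9444 %


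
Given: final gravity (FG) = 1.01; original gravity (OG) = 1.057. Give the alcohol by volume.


ABV = (OG − FG) · 131.25
ABV = (1.057 − 1.01) · 131.25

6.1687 % ABV


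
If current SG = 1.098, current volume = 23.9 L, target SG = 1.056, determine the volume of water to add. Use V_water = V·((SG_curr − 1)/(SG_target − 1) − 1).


V_water = 23.9·((1.098 − 1)/(1.056 − 1) − 1)

17.9250 L


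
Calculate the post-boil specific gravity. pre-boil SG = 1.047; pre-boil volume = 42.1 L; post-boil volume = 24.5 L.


SG_post = 1 + (SG_pre − 1)·V_pre/V_post
pts_pre = (1.047 − 1)·1000 = 47.0000
pts_post = 47.0000·42.1/24.5 = 80.7633
SG_post = 1 + 80.7633/1000

1.0808


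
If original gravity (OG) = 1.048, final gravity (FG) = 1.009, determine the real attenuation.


AA = (OG−FG)/(OG−1)·100;  RA = AA·0.8192
AA = (1.048 − 1.009)/(1.048 − 1)·100 = 81.2500
RA = 81.2500·0.8192

66.5600 %


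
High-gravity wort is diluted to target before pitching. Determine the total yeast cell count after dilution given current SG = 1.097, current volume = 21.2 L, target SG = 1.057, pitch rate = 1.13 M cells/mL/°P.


V_w = V·((SG_c−1)/(SG_t−1)−1);  °P = 259 − 259/SG_t;  cells = rate·(V+V_w)·°P
V_w = 21.2·((1.097−1)/(1.057−1)−1) = 14.8772
V_final = 21.2 + 14.8772 = 36.0772
°P = 259 − 259/1.057 = 13.9669
cells = 1.13·36.0772·13.9669

569.3913 billion cells


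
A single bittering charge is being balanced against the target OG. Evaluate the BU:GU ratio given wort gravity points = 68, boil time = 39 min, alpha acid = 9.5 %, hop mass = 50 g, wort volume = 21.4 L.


U = 1.65·0.000125^(GP/1000)·(1−e^(−0.04t))/4.15;  IBU = (α/100)·m·U·1000/V;  BU:GU = IBU/GP
U = 1.65·0.000125^(68/1000)·(1−e^(−0.04·39))/4.15 = 0.1704
IBU = (9.5/100)·50·0.1704·1000/21.4 = 37.8319
BU:GU = 37.8319/68

0.5564


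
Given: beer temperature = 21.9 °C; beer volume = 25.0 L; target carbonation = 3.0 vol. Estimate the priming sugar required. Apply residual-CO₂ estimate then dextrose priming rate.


residual = 14.695·(0.01821 + 0.09011·e^(−0.04·T));  sugar = (target − residual)·4.0·V
residual = 14.695·(0.01821 + 0.09011·e^(−0.04·21.9)) = 0.8190
sugar = (3.0 − 0.8190)·4.0·25.0

218.0961 g


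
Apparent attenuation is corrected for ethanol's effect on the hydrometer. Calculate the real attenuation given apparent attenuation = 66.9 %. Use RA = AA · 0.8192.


RA = 66.9 · 0.8192

54.8045 %


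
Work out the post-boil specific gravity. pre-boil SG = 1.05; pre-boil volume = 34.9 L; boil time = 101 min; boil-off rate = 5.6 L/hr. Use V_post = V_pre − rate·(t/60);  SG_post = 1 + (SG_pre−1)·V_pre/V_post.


V_post = 34.9 − 5.6·(101/60) = 25.4733
SG_post = 1 + (1.05 − 1)·34.9/25.4733

1.0685


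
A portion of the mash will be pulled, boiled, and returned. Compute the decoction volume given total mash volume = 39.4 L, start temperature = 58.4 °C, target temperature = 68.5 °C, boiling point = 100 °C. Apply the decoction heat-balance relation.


V_dec = V_total·(T_target − T_start)/(T_boil − T_start)
V_dec = 39.4·(68.5 − 58.4)/(100 − 58.4)

9.5659 L


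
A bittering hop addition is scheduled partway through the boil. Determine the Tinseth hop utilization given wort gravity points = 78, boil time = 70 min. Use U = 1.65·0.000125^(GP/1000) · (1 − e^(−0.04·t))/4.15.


bigness = 1.65·0.000125^(78/1000) = 0.8185
boil_factor = (1 − e^(−0.04·70))/4.15 = 0.2263
U = 0.8185 · 0.2263

0.1852


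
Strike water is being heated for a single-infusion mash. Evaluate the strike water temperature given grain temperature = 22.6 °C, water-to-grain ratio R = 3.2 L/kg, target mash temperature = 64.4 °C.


T_strike = (0.41/R)·(T_mash − T_grain) + T_mash
T_strike = (0.41/3.2)·(64.4 − 22.6) + 64.4

69.7556 °C


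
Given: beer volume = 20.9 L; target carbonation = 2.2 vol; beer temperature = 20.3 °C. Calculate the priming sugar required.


residual = 14.695·(0.01821 + 0.09011·e^(−0.04·T));  sugar = (target − residual)·4.0·V
residual = 14.695·(0.01821 + 0.09011·e^(−0.04·20.3)) = 0.8555
sugar = (2.2 − 0.8555)·4.0·20.9

112.4014 g


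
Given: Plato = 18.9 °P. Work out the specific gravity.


SG = 259/(259 − P)
SG = 259/(259 − 18.9)

1.0787


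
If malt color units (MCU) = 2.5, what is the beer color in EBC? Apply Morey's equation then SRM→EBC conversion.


SRM = 1.4922·MCU^0.6859;  EBC = SRM·1.97
SRM = 1.4922·2.5^0.6859 = 2.7975
EBC = 2.7975·1.97

5.5111 EBC


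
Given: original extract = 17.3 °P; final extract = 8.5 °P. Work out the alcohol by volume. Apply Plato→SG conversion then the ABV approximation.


SG = 259/(259 − P);  ABV = (OG − FG)·131.25
OG = 259/(259 − 17.3) = 1.0716
FG = 259/(259 − 8.5) = 1.0339
ABV = (1.0716 − 1.0339)·131.25

4.9408 % ABV


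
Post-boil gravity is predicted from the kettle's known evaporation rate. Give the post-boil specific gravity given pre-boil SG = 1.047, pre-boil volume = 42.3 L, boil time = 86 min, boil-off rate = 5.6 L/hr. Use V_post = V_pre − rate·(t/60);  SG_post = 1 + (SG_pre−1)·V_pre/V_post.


V_post = 42.3 − 5.6·(86/60) = 34.2733
SG_post = 1 + (1.047 − 1)·42.3/34.2733

1.0580


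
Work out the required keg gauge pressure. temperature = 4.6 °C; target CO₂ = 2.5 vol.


psi = vols/(0.01821 + 0.09011·e^(−0.04·T)) − 14.695
psi = 2.5/(0.01821 + 0.09011·e^(−0.04·4.6)) − 14.695

12.1360 psi


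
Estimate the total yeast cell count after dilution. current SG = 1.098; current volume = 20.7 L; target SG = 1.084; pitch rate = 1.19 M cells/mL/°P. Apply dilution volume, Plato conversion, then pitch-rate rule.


V_w = V·((SG_c−1)/(SG_t−1)−1);  °P = 259 − 259/SG_t;  cells = rate·(V+V_w)·°P
V_w = 20.7·((1.098−1)/(1.084−1)−1) = 3.4500
V_final = 20.7 + 3.4500 = 24.1500
°P = 259 − 259/1.084 = 20.0701
cells = 1.19·24.1500·20.0701

576.7849 billion cells


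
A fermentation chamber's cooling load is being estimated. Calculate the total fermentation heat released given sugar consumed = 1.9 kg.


Q = m_sugar · 590 kJ/kg
Q = 1.9 · 590

1121.0000 kJ


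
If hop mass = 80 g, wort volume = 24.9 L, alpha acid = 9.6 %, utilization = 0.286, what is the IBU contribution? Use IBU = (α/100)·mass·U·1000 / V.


IBU = (9.6/100)·80·0.286·1000 / 24.9

88.2120 IBU


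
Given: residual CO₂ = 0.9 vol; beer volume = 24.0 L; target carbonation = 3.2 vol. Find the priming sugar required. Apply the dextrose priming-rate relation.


sugar = (target − residual)·4.0·V
sugar = (3.2 − 0.9)·4.0·24.0

220.8000 g


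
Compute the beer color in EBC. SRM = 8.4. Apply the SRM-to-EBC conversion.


EBC = SRM · 1.97
EBC = 8.4 · 1.97

16.5480 EBC


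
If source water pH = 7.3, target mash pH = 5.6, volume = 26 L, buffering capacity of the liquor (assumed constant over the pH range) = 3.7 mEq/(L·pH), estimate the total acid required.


acid = buffering capacity · (pH_source − pH_target) · V
acid = 3.7 · (7.3 − 5.6) · 26

163.5400 mEq


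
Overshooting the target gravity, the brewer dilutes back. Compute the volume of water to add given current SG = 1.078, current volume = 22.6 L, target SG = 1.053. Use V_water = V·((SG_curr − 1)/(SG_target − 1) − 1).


V_water = 22.6·((1.078 − 1)/(1.053 − 1) − 1)

10.6604 L


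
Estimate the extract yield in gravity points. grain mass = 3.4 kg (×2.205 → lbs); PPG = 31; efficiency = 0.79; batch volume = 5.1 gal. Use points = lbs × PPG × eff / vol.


lbs = 3.4 × 2.205 = 7.4970
points = 7.4970 × 31 × 0.79 / 5.1

36.0003 points


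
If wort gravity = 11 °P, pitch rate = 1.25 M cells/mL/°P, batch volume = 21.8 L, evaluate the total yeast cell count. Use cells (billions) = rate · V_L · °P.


cells = 1.25 · 21.8 · 11

299.7500 billion cells


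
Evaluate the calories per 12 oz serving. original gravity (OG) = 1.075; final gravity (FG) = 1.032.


ABW = (OG−FG)·131.25·0.79/FG;  °P = 259 − 259/SG (for OG→OE and FG→AE);  RE = 0.1808·OE + 0.8192·AE;  Cal = (6.9·ABW + 4·(RE−0.1))·FG·3.55
ABW = (1.075 − 1.032)·131.25·0.79/1.032 = 4.3203
OE = 259 − 259/1.075 = 18.0698 °P
AE = 259 − 259/1.032 = 8.0310 °P
RE = 0.1808·18.0698 + 0.8192·8.0310 = 9.8460 °P
Cal = (6.9·4.3203 + 4·(9.8460−0.1))·1.032·3.55

252.0345 kcal


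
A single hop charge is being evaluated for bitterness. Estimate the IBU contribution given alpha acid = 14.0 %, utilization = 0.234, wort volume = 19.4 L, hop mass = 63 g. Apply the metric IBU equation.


IBU = (α/100)·mass·U·1000 / V
IBU = (14.0/100)·63·0.234·1000 / 19.4

106.3856 IBU


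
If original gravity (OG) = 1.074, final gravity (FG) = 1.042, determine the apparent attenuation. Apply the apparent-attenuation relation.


AA = (OG − FG)/(OG − 1) · 100
AA = (1.074 − 1.042)/(1.074 − 1) · 100

43.2432 %


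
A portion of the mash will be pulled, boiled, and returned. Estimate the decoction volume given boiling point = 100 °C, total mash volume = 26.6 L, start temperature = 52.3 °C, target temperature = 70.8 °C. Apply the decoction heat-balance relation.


V_dec = V_total·(T_target − T_start)/(T_boil − T_start)
V_dec = 26.6·(70.8 − 52.3)/(100 − 52.3)

10.3166 L


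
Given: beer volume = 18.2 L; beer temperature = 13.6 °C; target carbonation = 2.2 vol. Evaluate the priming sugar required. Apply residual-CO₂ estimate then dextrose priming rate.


residual = 14.695·(0.01821 + 0.09011·e^(−0.04·T));  sugar = (target − residual)·4.0·V
residual = 14.695·(0.01821 + 0.09011·e^(−0.04·13.6)) = 1.0362
sugar = (2.2 − 1.0362)·4.0·18.2

84.7267 g


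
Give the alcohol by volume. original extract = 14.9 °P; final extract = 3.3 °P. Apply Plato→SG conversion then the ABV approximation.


SG = 259/(259 − P);  ABV = (OG − FG)·131.25
OG = 259/(259 − 14.9) = 1.0610
FG = 259/(259 − 3.3) = 1.0129
ABV = (1.0610 − 1.0129)·131.25

6.3177 % ABV


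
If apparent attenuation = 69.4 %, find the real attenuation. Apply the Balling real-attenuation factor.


RA = AA · 0.8192
RA = 69.4 · 0.8192

56.8525 %


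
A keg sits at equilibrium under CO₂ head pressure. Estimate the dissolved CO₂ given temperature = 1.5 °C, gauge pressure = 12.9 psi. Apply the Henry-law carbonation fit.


vols = (P + 14.695)·(0.01821 + 0.09011·e^(−0.04·T))
vols = (12.9 + 14.695)·(0.01821 + 0.09011·e^(−0.04·1.5))

2.8443 volumes


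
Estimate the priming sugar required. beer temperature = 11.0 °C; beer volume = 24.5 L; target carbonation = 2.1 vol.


residual = 14.695·(0.01821 + 0.09011·e^(−0.04·T));  sugar = (target − residual)·4.0·V
residual = 14.695·(0.01821 + 0.09011·e^(−0.04·11.0)) = 1.1204
sugar = (2.1 − 1.1204)·4.0·24.5

96.0001 g


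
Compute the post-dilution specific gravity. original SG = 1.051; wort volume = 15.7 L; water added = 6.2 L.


SG_new = 1 + (SG_old − 1)·V_old/(V_old + V_water)
pts = (1.051 − 1)·1000·15.7/(15.7 + 6.2) = 36.5616
SG_new = 1 + 36.5616/1000

1.0366


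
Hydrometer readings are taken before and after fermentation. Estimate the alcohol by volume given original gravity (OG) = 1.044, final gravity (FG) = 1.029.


ABV = (OG − FG) · 131.25
ABV = (1.044 − 1.029) · 131.25

1.9688 % ABV


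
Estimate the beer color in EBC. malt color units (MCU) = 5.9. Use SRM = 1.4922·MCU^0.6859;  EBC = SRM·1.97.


SRM = 1.4922·5.9^0.6859 = 5.0414
EBC = 5.0414·1.97

9.9316 EBC


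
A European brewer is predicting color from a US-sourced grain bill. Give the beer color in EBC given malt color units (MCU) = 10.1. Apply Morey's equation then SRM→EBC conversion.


SRM = 1.4922·MCU^0.6859;  EBC = SRM·1.97
SRM = 1.4922·10.1^0.6859 = 7.2894
EBC = 7.2894·1.97

14.3601 EBC


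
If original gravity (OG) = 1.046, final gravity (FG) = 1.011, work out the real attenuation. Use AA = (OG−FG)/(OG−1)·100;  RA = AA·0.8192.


AA = (1.046 − 1.011)/(1.046 − 1)·100 = 76.0870
RA = 76.0870·0.8192

62.3304 %


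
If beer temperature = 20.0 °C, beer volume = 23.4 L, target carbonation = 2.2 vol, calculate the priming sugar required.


residual = 14.695·(0.01821 + 0.09011·e^(−0.04·T));  sugar = (target − residual)·4.0·V
residual = 14.695·(0.01821 + 0.09011·e^(−0.04·20.0)) = 0.8626
sugar = (2.2 − 0.8626)·4.0·23.4

125.1823 g


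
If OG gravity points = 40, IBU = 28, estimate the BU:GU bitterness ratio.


BU:GU = IBU / OG_points
BU:GU = 28 / 40

0.7000


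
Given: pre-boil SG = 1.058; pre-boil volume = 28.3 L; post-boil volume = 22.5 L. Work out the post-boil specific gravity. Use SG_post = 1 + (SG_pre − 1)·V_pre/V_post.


pts_pre = (1.058 − 1)·1000 = 58.0000
pts_post = 58.0000·28.3/22.5 = 72.9511
SG_post = 1 + 72.9511/1000

1.0730


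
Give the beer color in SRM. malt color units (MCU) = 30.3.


SRM = 1.4922 · MCU^0.6859
SRM = 1.4922 · 30.3^0.6859

15.4863 SRM


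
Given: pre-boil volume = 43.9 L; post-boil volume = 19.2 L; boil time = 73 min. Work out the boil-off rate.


rate = (V_pre − V_post) / (t_min/60)
rate = (43.9 − 19.2) / (73/60)

20.3014 L/hr


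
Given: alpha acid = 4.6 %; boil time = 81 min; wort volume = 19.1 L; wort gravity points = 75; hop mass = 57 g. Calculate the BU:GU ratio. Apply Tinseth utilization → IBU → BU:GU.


U = 1.65·0.000125^(GP/1000)·(1−e^(−0.04t))/4.15;  IBU = (α/100)·m·U·1000/V;  BU:GU = IBU/GP
U = 1.65·0.000125^(75/1000)·(1−e^(−0.04·81))/4.15 = 0.1947
IBU = (4.6/100)·57·0.1947·1000/19.1 = 26.7272
BU:GU = 26.7272/75

0.3564


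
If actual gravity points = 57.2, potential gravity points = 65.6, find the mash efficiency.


efficiency = actual / potential × 100
efficiency = 57.2 / 65.6 × 100

87.1951 %


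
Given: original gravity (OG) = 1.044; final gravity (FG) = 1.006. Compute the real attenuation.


AA = (OG−FG)/(OG−1)·100;  RA = AA·0.8192
AA = (1.044 − 1.006)/(1.044 − 1)·100 = 86.3636
RA = 86.3636·0.8192

70.7491 %


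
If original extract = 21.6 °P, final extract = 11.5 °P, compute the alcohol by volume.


SG = 259/(259 − P);  ABV = (OG − FG)·131.25
OG = 259/(259 − 21.6) = 1.0910
FG = 259/(259 − 11.5) = 1.0465
ABV = (1.0910 − 1.0465)·131.25

5.8434 % ABV


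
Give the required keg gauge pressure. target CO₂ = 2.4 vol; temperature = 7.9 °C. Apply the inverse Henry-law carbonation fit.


psi = vols/(0.01821 + 0.09011·e^(−0.04·T)) − 14.695
psi = 2.4/(0.01821 + 0.09011·e^(−0.04·7.9)) − 14.695

13.9086 psi


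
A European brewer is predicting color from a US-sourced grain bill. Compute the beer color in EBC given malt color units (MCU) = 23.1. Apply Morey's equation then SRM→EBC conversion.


SRM = 1.4922·MCU^0.6859;  EBC = SRM·1.97
SRM = 1.4922·23.1^0.6859 = 12.8567
EBC = 12.8567·1.97

25.3276 EBC


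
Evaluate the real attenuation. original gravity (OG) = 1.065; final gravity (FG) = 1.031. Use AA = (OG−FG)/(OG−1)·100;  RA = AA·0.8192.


AA = (1.065 − 1.031)/(1.065 − 1)·100 = 52.3077
RA = 52.3077·0.8192

42.8505 %


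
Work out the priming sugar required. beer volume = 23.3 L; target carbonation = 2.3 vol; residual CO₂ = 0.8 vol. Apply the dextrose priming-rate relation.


sugar = (target − residual)·4.0·V
sugar = (2.3 − 0.8)·4.0·23.3

139.8000 g


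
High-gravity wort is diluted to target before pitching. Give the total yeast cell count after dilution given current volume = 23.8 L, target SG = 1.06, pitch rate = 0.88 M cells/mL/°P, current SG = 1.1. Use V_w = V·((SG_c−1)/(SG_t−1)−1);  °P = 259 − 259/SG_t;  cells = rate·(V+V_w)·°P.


V_w = 23.8·((1.1−1)/(1.06−1)−1) = 15.8667
V_final = 23.8 + 15.8667 = 39.6667
°P = 259 − 259/1.06 = 14.6604
cells = 0.88·39.6667·14.6604

511.7449 billion cells


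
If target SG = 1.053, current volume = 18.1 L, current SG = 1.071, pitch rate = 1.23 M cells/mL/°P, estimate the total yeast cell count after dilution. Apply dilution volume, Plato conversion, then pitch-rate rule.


V_w = V·((SG_c−1)/(SG_t−1)−1);  °P = 259 − 259/SG_t;  cells = rate·(V+V_w)·°P
V_w = 18.1·((1.071−1)/(1.053−1)−1) = 6.1472
V_final = 18.1 + 6.1472 = 24.2472
°P = 259 − 259/1.053 = 13.0361
cells = 1.23·24.2472·13.0361

388.7885 billion cells


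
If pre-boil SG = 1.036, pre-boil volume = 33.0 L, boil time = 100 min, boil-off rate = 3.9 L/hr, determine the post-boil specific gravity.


V_post = V_pre − rate·(t/60);  SG_post = 1 + (SG_pre−1)·V_pre/V_post
V_post = 33.0 − 3.9·(100/60) = 26.5000
SG_post = 1 + (1.036 − 1)·33.0/26.5000

1.0448


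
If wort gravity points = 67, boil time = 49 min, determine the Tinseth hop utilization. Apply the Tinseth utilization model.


U = 1.65·0.000125^(GP/1000) · (1 − e^(−0.04·t))/4.15
bigness = 1.65·0.000125^(67/1000) = 0.9036
boil_factor = (1 − e^(−0.04·49))/4.15 = 0.2070
U = 0.9036 · 0.2070

0.1871


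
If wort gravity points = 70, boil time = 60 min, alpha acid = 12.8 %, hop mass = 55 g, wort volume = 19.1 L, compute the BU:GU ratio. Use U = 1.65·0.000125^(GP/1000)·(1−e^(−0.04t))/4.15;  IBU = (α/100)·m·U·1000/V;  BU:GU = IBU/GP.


U = 1.65·0.000125^(70/1000)·(1−e^(−0.04·60))/4.15 = 0.1927
IBU = (12.8/100)·55·0.1927·1000/19.1 = 71.0326
BU:GU = 71.0326/70

1.0148


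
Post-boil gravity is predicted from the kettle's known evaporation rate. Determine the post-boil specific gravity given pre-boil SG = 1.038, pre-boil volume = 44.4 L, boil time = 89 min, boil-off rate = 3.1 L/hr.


V_post = V_pre − rate·(t/60);  SG_post = 1 + (SG_pre−1)·V_pre/V_post
V_post = 44.4 − 3.1·(89/60) = 39.8017
SG_post = 1 + (1.038 − 1)·44.4/39.8017

1.0424


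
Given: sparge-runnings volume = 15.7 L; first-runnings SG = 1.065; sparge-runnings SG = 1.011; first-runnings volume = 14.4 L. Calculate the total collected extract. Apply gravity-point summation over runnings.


total = Σ (SG_i − 1)·1000·V_i
first = (1.065 − 1)·1000·14.4 = 936.0000
sparge = (1.011 − 1)·1000·15.7 = 172.7000
total = 936.0000 + 172.7000

1108.7000 gravity·L


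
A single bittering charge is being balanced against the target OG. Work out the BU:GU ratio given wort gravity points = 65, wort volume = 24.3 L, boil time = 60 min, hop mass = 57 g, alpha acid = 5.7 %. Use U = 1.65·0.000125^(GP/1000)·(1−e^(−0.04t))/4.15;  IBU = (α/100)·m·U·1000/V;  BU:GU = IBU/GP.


U = 1.65·0.000125^(65/1000)·(1−e^(−0.04·60))/4.15 = 0.2016
IBU = (5.7/100)·57·0.2016·1000/24.3 = 26.9511
BU:GU = 26.9511/65

0.4146


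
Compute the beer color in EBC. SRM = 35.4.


EBC = SRM · 1.97
EBC = 35.4 · 1.97

69.7380 EBC


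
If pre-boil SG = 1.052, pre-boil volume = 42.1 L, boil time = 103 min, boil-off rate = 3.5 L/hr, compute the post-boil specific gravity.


V_post = V_pre − rate·(t/60);  SG_post = 1 + (SG_pre−1)·V_pre/V_post
V_post = 42.1 − 3.5·(103/60) = 36.0917
SG_post = 1 + (1.052 − 1)·42.1/36.0917

1.0607
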